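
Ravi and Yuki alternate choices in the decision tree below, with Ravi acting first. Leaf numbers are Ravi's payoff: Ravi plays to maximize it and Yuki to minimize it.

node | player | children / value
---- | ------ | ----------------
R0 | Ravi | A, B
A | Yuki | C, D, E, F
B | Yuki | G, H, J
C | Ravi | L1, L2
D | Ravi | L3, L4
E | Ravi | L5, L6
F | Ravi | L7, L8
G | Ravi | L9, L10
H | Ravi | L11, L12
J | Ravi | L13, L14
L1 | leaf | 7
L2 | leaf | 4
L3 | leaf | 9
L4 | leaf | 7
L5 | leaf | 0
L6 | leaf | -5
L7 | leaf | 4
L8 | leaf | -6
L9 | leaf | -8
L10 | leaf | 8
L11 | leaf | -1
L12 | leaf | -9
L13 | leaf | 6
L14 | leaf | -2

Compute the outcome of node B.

-1

G (Ravi): max(-8, 8) = 8
H (Ravi): max(-1, -9) = -1
J (Ravi): max(6, -2) = 6
B (Yuki): min(8, -1, 6) = -1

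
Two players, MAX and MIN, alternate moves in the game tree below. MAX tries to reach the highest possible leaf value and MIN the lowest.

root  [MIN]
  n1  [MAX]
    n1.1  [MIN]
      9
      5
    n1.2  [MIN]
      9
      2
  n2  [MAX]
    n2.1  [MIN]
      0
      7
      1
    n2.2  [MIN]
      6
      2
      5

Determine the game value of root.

n1.1 (MIN): min(9, 5) = 5
n1.2 (MIN): min(9, 2) = 2
n1 (MAX): max(5, 2) = 5
n2.1 (MIN): min(0, 7, 1) = 0
n2.2 (MIN): min(6, 2, 5) = 2
n2 (MAX): max(0, 2) = 2
root (MIN): min(5, 2) = 2

2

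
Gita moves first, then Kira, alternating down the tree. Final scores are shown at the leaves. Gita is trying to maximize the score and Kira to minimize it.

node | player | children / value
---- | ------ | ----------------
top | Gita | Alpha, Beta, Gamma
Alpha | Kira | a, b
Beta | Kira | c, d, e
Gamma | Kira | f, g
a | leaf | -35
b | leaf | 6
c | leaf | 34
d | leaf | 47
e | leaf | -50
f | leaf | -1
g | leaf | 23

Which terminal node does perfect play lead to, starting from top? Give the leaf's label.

Alpha (Kira): min(-35, 6) = -35
Beta (Kira): min(34, 47, -50) = -50
Gamma (Kira): min(-1, 23) = -1
top (Gita): max(-35, -50, -1) = -1
At top, Gita picks Gamma (highest: -1).
At Gamma, Kira picks f (lowest: -1).
Terminal value -1.

f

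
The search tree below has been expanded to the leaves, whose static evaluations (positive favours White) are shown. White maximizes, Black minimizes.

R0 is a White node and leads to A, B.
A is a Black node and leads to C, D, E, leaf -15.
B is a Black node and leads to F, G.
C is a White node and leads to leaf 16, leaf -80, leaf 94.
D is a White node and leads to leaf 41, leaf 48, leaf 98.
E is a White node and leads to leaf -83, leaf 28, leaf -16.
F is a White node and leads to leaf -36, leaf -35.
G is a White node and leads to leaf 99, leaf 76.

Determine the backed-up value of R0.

-15

C (White): max(16, -80, 94) = 94
D (White): max(41, 48, 98) = 98
E (White): max(-83, 28, -16) = 28
A (Black): min(94, 98, 28, -15) = -15
F (White): max(-36, -35) = -35
G (White): max(99, 76) = 99
B (Black): min(-35, 99) = -35
R0 (White): max(-15, -35) = -15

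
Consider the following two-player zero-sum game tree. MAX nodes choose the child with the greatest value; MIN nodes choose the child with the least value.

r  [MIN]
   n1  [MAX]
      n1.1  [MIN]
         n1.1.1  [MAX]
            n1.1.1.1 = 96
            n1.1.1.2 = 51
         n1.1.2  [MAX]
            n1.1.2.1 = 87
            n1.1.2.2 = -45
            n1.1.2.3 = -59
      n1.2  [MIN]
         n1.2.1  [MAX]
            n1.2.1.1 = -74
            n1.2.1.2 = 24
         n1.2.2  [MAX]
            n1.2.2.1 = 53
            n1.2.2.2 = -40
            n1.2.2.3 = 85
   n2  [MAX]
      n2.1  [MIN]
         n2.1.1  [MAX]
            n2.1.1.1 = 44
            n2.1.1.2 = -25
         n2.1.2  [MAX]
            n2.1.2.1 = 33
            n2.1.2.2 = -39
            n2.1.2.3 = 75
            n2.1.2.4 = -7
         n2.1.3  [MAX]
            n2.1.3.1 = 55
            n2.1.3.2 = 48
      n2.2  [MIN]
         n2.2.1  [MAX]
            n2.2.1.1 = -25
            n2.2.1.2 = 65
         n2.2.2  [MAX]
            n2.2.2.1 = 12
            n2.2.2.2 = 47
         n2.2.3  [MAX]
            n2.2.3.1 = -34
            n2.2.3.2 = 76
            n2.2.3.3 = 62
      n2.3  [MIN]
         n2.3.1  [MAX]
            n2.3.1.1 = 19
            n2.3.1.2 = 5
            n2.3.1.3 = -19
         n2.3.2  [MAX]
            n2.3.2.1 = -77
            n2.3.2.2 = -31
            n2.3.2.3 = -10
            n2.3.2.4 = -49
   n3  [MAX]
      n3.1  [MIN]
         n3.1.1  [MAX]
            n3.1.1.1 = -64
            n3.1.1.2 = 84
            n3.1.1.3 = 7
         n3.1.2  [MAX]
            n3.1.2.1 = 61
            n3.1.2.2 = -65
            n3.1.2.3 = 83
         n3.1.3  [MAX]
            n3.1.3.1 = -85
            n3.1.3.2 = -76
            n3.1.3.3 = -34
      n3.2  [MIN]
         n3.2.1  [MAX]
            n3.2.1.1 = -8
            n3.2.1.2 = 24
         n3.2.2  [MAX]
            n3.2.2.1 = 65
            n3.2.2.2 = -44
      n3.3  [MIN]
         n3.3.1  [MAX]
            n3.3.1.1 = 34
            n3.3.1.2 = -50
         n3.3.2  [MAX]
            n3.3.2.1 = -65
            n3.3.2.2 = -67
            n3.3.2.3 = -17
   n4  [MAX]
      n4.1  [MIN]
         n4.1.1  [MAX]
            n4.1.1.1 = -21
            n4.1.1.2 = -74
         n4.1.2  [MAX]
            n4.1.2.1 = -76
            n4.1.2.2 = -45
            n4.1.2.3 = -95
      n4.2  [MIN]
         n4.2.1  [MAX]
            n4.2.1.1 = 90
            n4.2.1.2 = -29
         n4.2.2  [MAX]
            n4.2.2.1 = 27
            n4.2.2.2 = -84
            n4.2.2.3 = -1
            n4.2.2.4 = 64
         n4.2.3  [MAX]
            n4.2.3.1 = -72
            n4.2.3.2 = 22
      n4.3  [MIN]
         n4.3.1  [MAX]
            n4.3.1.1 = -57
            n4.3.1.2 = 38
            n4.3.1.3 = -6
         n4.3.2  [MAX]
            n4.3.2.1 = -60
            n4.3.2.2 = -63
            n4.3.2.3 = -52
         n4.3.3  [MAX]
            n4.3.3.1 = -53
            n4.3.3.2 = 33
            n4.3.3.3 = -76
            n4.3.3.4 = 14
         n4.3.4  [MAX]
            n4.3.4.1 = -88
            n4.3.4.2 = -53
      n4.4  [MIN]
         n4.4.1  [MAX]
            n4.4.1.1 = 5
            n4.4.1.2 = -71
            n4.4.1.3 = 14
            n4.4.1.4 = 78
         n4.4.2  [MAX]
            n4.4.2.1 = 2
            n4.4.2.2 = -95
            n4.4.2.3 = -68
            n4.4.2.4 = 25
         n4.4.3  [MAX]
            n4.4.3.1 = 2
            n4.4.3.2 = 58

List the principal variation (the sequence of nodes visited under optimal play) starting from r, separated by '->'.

n1.1.1 (MAX): max(96, 51) = 96
n1.1.2 (MAX): max(87, -45, -59) = 87
n1.1 (MIN): min(96, 87) = 87
n1.2.1 (MAX): max(-74, 24) = 24
n1.2.2 (MAX): max(53, -40, 85) = 85
n1.2 (MIN): min(24, 85) = 24
n1 (MAX): max(87, 24) = 87
n2.1.1 (MAX): max(44, -25) = 44
n2.1.2 (MAX): max(33, -39, 75, -7) = 75
n2.1.3 (MAX): max(55, 48) = 55
n2.1 (MIN): min(44, 75, 55) = 44
n2.2.1 (MAX): max(-25, 65) = 65
n2.2.2 (MAX): max(12, 47) = 47
n2.2.3 (MAX): max(-34, 76, 62) = 76
n2.2 (MIN): min(65, 47, 76) = 47
n2.3.1 (MAX): max(19, 5, -19) = 19
n2.3.2 (MAX): max(-77, -31, -10, -49) = -10
n2.3 (MIN): min(19, -10) = -10
n2 (MAX): max(44, 47, -10) = 47
n3.1.1 (MAX): max(-64, 84, 7) = 84
n3.1.2 (MAX): max(61, -65, 83) = 83
n3.1.3 (MAX): max(-85, -76, -34) = -34
n3.1 (MIN): min(84, 83, -34) = -34
n3.2.1 (MAX): max(-8, 24) = 24
n3.2.2 (MAX): max(65, -44) = 65
n3.2 (MIN): min(24, 65) = 24
n3.3.1 (MAX): max(34, -50) = 34
n3.3.2 (MAX): max(-65, -67, -17) = -17
n3.3 (MIN): min(34, -17) = -17
n3 (MAX): max(-34, 24, -17) = 24
n4.1.1 (MAX): max(-21, -74) = -21
n4.1.2 (MAX): max(-76, -45, -95) = -45
n4.1 (MIN): min(-21, -45) = -45
n4.2.1 (MAX): max(90, -29) = 90
n4.2.2 (MAX): max(27, -84, -1, 64) = 64
n4.2.3 (MAX): max(-72, 22) = 22
n4.2 (MIN): min(90, 64, 22) = 22
n4.3.1 (MAX): max(-57, 38, -6) = 38
n4.3.2 (MAX): max(-60, -63, -52) = -52
n4.3.3 (MAX): max(-53, 33, -76, 14) = 33
n4.3.4 (MAX): max(-88, -53) = -53
n4.3 (MIN): min(38, -52, 33, -53) = -53
n4.4.1 (MAX): max(5, -71, 14, 78) = 78
n4.4.2 (MAX): max(2, -95, -68, 25) = 25
n4.4.3 (MAX): max(2, 58) = 58
n4.4 (MIN): min(78, 25, 58) = 25
n4 (MAX): max(-45, 22, -53, 25) = 25
r (MIN): min(87, 47, 24, 25) = 24
At r, MIN picks n3 (lowest: 24).
At n3, MAX picks n3.2 (highest: 24).
At n3.2, MIN picks n3.2.1 (lowest: 24).
At n3.2.1, MAX picks n3.2.1.2 (highest: 24).
Terminal value 24.

r -> n3 -> n3.2 -> n3.2.1 -> n3.2.1.2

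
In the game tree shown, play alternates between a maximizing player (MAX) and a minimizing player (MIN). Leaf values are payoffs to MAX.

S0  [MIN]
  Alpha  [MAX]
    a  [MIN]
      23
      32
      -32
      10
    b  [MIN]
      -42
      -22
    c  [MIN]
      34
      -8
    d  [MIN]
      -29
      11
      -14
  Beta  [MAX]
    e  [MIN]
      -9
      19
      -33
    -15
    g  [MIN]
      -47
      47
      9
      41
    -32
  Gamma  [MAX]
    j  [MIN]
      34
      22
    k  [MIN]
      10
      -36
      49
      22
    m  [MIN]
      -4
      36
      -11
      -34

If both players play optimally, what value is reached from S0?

-15

a (MIN): min(23, 32, -32, 10) = -32
b (MIN): min(-42, -22) = -42
c (MIN): min(34, -8) = -8
d (MIN): min(-29, 11, -14) = -29
Alpha (MAX): max(-32, -42, -8, -29) = -8
e (MIN): min(-9, 19, -33) = -33
g (MIN): min(-47, 47, 9, 41) = -47
Beta (MAX): max(-33, -15, -47, -32) = -15
j (MIN): min(34, 22) = 22
k (MIN): min(10, -36, 49, 22) = -36
m (MIN): min(-4, 36, -11, -34) = -34
Gamma (MAX): max(22, -36, -34) = 22
S0 (MIN): min(-8, -15, 22) = -15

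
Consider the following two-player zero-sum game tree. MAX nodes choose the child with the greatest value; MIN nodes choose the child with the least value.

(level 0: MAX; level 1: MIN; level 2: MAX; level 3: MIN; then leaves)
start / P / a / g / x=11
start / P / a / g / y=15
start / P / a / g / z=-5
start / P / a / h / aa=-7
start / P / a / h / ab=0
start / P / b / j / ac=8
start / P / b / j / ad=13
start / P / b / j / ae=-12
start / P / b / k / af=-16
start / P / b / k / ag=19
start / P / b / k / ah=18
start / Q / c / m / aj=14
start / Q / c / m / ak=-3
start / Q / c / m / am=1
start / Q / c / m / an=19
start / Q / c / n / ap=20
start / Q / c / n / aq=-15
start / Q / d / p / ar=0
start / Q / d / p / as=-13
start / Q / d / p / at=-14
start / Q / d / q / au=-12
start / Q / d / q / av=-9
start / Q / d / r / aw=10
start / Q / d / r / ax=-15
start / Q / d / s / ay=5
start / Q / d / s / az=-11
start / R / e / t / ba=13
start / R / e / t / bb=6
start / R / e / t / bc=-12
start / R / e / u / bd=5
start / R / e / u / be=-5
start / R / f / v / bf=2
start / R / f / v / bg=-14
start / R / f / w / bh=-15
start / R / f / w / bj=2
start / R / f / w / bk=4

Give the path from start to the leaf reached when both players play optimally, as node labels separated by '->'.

g (MIN): min(11, 15, -5) = -5
h (MIN): min(-7, 0) = -7
a (MAX): max(-5, -7) = -5
j (MIN): min(8, 13, -12) = -12
k (MIN): min(-16, 19, 18) = -16
b (MAX): max(-12, -16) = -12
P (MIN): min(-5, -12) = -12
m (MIN): min(14, -3, 1, 19) = -3
n (MIN): min(20, -15) = -15
c (MAX): max(-3, -15) = -3
p (MIN): min(0, -13, -14) = -14
q (MIN): min(-12, -9) = -12
r (MIN): min(10, -15) = -15
s (MIN): min(5, -11) = -11
d (MAX): max(-14, -12, -15, -11) = -11
Q (MIN): min(-3, -11) = -11
t (MIN): min(13, 6, -12) = -12
u (MIN): min(5, -5) = -5
e (MAX): max(-12, -5) = -5
v (MIN): min(2, -14) = -14
w (MIN): min(-15, 2, 4) = -15
f (MAX): max(-14, -15) = -14
R (MIN): min(-5, -14) = -14
start (MAX): max(-12, -11, -14) = -11
At start, MAX picks Q (highest: -11).
At Q, MIN picks d (lowest: -11).
At d, MAX picks s (highest: -11).
At s, MIN picks az (lowest: -11).
Terminal value -11.

start -> Q -> d -> s -> az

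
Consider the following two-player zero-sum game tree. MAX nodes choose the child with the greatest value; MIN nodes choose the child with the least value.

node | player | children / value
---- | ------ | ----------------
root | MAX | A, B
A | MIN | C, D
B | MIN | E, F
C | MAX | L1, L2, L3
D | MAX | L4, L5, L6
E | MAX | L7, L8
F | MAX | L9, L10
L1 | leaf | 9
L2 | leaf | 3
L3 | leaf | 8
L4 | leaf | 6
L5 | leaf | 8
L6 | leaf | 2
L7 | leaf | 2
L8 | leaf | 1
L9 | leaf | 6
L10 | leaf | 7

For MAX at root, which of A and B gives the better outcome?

C (MAX): max(9, 3, 8) = 9
D (MAX): max(6, 8, 2) = 8
A (MIN): min(9, 8) = 8
E (MAX): max(2, 1) = 2
F (MAX): max(6, 7) = 7
B (MIN): min(2, 7) = 2
MAX prefers the higher value; A=8, B=2. A is better since 8 > 2.

A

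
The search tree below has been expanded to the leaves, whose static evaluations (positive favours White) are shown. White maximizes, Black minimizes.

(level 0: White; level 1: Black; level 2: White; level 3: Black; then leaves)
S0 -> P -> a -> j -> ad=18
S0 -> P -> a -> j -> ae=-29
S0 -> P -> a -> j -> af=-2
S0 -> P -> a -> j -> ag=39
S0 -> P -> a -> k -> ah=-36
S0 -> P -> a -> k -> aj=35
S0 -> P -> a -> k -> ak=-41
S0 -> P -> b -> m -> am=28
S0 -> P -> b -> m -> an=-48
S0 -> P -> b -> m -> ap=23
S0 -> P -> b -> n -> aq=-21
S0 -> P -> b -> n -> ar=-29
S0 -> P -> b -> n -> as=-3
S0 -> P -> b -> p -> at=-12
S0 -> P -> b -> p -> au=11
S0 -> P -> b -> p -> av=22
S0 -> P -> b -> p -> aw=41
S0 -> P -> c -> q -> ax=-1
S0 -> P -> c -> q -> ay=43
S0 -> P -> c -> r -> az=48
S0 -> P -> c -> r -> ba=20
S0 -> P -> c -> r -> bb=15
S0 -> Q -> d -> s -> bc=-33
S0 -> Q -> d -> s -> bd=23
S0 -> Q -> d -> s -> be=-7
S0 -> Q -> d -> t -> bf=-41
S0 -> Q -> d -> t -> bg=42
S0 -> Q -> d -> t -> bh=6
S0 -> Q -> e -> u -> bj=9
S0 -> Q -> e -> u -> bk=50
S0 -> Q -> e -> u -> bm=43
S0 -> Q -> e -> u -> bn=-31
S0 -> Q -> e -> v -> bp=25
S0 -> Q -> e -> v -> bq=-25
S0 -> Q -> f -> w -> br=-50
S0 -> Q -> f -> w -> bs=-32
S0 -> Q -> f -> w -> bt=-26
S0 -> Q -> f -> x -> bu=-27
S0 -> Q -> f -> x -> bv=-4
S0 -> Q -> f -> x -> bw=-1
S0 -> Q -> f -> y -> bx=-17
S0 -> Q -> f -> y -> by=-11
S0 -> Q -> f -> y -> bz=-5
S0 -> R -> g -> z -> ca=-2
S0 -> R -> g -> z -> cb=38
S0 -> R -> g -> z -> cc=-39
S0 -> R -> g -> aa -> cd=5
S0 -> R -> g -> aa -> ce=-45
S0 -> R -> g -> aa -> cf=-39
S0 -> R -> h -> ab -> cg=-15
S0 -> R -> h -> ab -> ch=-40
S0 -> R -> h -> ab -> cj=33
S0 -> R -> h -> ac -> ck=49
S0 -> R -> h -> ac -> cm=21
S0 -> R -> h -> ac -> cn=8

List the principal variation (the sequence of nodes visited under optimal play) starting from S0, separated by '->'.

S0 -> P -> a -> j -> ae

j (Black): min(18, -29, -2, 39) = -29
k (Black): min(-36, 35, -41) = -41
a (White): max(-29, -41) = -29
m (Black): min(28, -48, 23) = -48
n (Black): min(-21, -29, -3) = -29
p (Black): min(-12, 11, 22, 41) = -12
b (White): max(-48, -29, -12) = -12
q (Black): min(-1, 43) = -1
r (Black): min(48, 20, 15) = 15
c (White): max(-1, 15) = 15
P (Black): min(-29, -12, 15) = -29
s (Black): min(-33, 23, -7) = -33
t (Black): min(-41, 42, 6) = -41
d (White): max(-33, -41) = -33
u (Black): min(9, 50, 43, -31) = -31
v (Black): min(25, -25) = -25
e (White): max(-31, -25) = -25
w (Black): min(-50, -32, -26) = -50
x (Black): min(-27, -4, -1) = -27
y (Black): min(-17, -11, -5) = -17
f (White): max(-50, -27, -17) = -17
Q (Black): min(-33, -25, -17) = -33
z (Black): min(-2, 38, -39) = -39
aa (Black): min(5, -45, -39) = -45
g (White): max(-39, -45) = -39
ab (Black): min(-15, -40, 33) = -40
ac (Black): min(49, 21, 8) = 8
h (White): max(-40, 8) = 8
R (Black): min(-39, 8) = -39
S0 (White): max(-29, -33, -39) = -29
At S0, White picks P (highest: -29).
At P, Black picks a (lowest: -29).
At a, White picks j (highest: -29).
At j, Black picks ae (lowest: -29).
Terminal value -29.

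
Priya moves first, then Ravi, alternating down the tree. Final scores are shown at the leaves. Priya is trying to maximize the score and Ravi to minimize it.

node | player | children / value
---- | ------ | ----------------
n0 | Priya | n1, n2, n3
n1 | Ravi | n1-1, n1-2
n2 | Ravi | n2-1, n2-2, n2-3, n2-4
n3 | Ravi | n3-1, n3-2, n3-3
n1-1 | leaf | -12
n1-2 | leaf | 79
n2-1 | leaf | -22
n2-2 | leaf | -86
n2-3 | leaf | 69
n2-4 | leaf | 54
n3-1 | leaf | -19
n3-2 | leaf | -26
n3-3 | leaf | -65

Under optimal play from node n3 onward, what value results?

n3 (Ravi): min(-19, -26, -65) = -65

-65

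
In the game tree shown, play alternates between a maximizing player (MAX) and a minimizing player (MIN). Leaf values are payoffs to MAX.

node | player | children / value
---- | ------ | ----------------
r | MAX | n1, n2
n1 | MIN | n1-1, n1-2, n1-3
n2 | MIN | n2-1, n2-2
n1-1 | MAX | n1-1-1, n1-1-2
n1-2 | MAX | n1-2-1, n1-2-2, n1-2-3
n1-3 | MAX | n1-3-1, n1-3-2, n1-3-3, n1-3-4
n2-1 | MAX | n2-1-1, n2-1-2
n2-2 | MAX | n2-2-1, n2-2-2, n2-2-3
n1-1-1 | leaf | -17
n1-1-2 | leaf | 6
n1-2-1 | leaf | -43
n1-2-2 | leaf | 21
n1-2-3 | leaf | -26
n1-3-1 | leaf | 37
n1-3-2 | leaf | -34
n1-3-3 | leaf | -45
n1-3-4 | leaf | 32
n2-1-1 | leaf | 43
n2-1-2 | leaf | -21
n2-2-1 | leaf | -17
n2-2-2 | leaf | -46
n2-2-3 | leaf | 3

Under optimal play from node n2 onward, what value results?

n2-1 (MAX): max(43, -21) = 43
n2-2 (MAX): max(-17, -46, 3) = 3
n2 (MIN): min(43, 3) = 3

3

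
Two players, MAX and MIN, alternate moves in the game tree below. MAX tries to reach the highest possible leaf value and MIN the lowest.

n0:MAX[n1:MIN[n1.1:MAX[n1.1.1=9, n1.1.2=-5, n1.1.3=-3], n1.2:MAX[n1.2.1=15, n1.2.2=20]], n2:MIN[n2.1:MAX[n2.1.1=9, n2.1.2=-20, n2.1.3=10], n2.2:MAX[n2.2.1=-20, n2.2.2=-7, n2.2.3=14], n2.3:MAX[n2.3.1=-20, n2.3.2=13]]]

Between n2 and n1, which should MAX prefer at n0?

n2

n2.1 (MAX): max(9, -20, 10) = 10
n2.2 (MAX): max(-20, -7, 14) = 14
n2.3 (MAX): max(-20, 13) = 13
n2 (MIN): min(10, 14, 13) = 10
n1.1 (MAX): max(9, -5, -3) = 9
n1.2 (MAX): max(15, 20) = 20
n1 (MIN): min(9, 20) = 9
MAX prefers the higher value; n2=10, n1=9. n2 is better since 10 > 9.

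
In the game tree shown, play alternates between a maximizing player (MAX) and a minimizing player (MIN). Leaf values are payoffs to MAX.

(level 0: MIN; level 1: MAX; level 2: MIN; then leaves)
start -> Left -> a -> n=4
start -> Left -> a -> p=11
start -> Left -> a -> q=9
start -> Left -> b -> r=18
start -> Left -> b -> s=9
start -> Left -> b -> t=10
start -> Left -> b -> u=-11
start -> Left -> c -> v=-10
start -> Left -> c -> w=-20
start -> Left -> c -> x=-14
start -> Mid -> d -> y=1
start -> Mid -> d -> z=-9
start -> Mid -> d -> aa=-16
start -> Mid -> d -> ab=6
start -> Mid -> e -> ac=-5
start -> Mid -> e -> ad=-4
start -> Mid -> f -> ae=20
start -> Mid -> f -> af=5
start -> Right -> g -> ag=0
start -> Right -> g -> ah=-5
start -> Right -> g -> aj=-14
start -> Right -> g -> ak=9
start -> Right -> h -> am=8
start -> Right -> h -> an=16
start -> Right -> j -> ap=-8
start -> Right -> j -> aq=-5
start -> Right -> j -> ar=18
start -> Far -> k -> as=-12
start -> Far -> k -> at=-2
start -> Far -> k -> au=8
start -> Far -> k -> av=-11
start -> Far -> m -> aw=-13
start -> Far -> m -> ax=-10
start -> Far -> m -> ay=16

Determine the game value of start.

a (MIN): min(4, 11, 9) = 4
b (MIN): min(18, 9, 10, -11) = -11
c (MIN): min(-10, -20, -14) = -20
Left (MAX): max(4, -11, -20) = 4
d (MIN): min(1, -9, -16, 6) = -16
e (MIN): min(-5, -4) = -5
f (MIN): min(20, 5) = 5
Mid (MAX): max(-16, -5, 5) = 5
g (MIN): min(0, -5, -14, 9) = -14
h (MIN): min(8, 16) = 8
j (MIN): min(-8, -5, 18) = -8
Right (MAX): max(-14, 8, -8) = 8
k (MIN): min(-12, -2, 8, -11) = -12
m (MIN): min(-13, -10, 16) = -13
Far (MAX): max(-12, -13) = -12
start (MIN): min(4, 5, 8, -12) = -12

-12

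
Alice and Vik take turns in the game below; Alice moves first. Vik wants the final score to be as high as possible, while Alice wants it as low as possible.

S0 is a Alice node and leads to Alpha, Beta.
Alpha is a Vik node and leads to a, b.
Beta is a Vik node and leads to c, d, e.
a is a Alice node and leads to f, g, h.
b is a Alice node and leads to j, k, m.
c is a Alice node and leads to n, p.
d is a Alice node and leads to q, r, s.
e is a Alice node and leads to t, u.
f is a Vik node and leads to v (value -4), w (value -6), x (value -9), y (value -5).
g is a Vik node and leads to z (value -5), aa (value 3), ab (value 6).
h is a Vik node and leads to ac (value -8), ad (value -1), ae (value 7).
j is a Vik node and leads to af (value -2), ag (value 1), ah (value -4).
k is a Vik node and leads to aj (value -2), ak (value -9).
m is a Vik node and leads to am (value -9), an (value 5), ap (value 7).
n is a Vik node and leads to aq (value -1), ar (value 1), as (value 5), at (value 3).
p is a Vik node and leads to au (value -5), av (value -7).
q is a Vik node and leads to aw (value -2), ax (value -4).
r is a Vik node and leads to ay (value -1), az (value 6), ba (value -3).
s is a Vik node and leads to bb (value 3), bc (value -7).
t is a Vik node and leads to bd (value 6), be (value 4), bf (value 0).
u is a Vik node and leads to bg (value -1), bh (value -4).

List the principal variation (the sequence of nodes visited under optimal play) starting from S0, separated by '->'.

S0 -> Alpha -> b -> k -> aj

f (Vik): max(-4, -6, -9, -5) = -4
g (Vik): max(-5, 3, 6) = 6
h (Vik): max(-8, -1, 7) = 7
a (Alice): min(-4, 6, 7) = -4
j (Vik): max(-2, 1, -4) = 1
k (Vik): max(-2, -9) = -2
m (Vik): max(-9, 5, 7) = 7
b (Alice): min(1, -2, 7) = -2
Alpha (Vik): max(-4, -2) = -2
n (Vik): max(-1, 1, 5, 3) = 5
p (Vik): max(-5, -7) = -5
c (Alice): min(5, -5) = -5
q (Vik): max(-2, -4) = -2
r (Vik): max(-1, 6, -3) = 6
s (Vik): max(3, -7) = 3
d (Alice): min(-2, 6, 3) = -2
t (Vik): max(6, 4, 0) = 6
u (Vik): max(-1, -4) = -1
e (Alice): min(6, -1) = -1
Beta (Vik): max(-5, -2, -1) = -1
S0 (Alice): min(-2, -1) = -2
At S0, Alice picks Alpha (lowest: -2).
At Alpha, Vik picks b (highest: -2).
At b, Alice picks k (lowest: -2).
At k, Vik picks aj (highest: -2).
Terminal value -2.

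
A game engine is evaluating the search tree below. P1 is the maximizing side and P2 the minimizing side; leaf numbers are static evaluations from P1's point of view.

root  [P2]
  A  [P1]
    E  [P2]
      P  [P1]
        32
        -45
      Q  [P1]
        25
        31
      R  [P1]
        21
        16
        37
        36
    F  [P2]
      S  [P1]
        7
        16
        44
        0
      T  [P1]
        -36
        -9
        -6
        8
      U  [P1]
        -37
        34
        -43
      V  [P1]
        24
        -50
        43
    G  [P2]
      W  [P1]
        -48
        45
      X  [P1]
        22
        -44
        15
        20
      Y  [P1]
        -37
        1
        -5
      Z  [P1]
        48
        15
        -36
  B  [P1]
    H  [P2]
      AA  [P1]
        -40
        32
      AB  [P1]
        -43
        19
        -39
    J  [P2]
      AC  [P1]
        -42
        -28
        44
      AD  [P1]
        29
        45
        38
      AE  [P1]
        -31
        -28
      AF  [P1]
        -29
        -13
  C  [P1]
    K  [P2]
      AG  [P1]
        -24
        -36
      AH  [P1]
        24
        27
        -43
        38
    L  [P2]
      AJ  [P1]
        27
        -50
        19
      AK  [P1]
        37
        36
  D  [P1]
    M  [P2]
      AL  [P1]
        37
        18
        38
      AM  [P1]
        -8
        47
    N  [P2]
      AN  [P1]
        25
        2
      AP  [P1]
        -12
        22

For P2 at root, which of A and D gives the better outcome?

P (P1): max(32, -45) = 32
Q (P1): max(25, 31) = 31
R (P1): max(21, 16, 37, 36) = 37
E (P2): min(32, 31, 37) = 31
S (P1): max(7, 16, 44, 0) = 44
T (P1): max(-36, -9, -6, 8) = 8
U (P1): max(-37, 34, -43) = 34
V (P1): max(24, -50, 43) = 43
F (P2): min(44, 8, 34, 43) = 8
W (P1): max(-48, 45) = 45
X (P1): max(22, -44, 15, 20) = 22
Y (P1): max(-37, 1, -5) = 1
Z (P1): max(48, 15, -36) = 48
G (P2): min(45, 22, 1, 48) = 1
A (P1): max(31, 8, 1) = 31
AL (P1): max(37, 18, 38) = 38
AM (P1): max(-8, 47) = 47
M (P2): min(38, 47) = 38
AN (P1): max(25, 2) = 25
AP (P1): max(-12, 22) = 22
N (P2): min(25, 22) = 22
D (P1): max(38, 22) = 38
P2 prefers the lower value; A=31, D=38. A is better since 31 < 38.

A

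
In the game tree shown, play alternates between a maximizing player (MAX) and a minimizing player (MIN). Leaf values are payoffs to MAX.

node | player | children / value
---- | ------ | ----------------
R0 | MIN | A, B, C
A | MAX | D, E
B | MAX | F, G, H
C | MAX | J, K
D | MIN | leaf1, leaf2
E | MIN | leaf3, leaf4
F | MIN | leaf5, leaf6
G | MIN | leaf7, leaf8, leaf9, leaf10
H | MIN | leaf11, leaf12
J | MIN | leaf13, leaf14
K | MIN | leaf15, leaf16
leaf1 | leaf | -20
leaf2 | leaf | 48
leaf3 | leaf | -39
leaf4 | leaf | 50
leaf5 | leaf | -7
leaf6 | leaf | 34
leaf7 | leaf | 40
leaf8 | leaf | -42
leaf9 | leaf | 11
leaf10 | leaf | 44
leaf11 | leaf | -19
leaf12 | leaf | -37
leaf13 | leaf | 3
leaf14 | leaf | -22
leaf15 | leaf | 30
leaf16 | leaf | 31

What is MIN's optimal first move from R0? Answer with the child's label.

A

D (MIN): min(-20, 48) = -20
E (MIN): min(-39, 50) = -39
A (MAX): max(-20, -39) = -20
F (MIN): min(-7, 34) = -7
G (MIN): min(40, -42, 11, 44) = -42
H (MIN): min(-19, -37) = -37
B (MAX): max(-7, -42, -37) = -7
J (MIN): min(3, -22) = -22
K (MIN): min(30, 31) = 30
C (MAX): max(-22, 30) = 30
R0 (MIN): min(-20, -7, 30) = -20
MIN at R0 wants the lowest of {A=-20, B=-7, C=30}, so chooses A.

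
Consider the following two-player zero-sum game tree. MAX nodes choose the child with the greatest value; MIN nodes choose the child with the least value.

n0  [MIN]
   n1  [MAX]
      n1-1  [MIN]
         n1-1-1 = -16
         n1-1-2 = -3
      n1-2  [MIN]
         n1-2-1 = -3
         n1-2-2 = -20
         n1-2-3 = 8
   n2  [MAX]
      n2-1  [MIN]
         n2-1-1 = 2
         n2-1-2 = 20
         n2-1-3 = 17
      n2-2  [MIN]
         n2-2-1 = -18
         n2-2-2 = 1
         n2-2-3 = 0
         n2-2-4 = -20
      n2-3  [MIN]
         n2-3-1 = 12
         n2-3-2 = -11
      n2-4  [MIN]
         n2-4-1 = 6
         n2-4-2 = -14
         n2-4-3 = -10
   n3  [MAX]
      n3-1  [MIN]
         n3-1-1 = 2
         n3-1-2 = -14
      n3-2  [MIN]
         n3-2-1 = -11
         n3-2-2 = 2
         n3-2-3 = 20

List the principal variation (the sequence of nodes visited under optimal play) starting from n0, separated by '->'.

n1-1 (MIN): min(-16, -3) = -16
n1-2 (MIN): min(-3, -20, 8) = -20
n1 (MAX): max(-16, -20) = -16
n2-1 (MIN): min(2, 20, 17) = 2
n2-2 (MIN): min(-18, 1, 0, -20) = -20
n2-3 (MIN): min(12, -11) = -11
n2-4 (MIN): min(6, -14, -10) = -14
n2 (MAX): max(2, -20, -11, -14) = 2
n3-1 (MIN): min(2, -14) = -14
n3-2 (MIN): min(-11, 2, 20) = -11
n3 (MAX): max(-14, -11) = -11
n0 (MIN): min(-16, 2, -11) = -16
At n0, MIN picks n1 (lowest: -16).
At n1, MAX picks n1-1 (highest: -16).
At n1-1, MIN picks n1-1-1 (lowest: -16).
Terminal value -16.

n0 -> n1 -> n1-1 -> n1-1-1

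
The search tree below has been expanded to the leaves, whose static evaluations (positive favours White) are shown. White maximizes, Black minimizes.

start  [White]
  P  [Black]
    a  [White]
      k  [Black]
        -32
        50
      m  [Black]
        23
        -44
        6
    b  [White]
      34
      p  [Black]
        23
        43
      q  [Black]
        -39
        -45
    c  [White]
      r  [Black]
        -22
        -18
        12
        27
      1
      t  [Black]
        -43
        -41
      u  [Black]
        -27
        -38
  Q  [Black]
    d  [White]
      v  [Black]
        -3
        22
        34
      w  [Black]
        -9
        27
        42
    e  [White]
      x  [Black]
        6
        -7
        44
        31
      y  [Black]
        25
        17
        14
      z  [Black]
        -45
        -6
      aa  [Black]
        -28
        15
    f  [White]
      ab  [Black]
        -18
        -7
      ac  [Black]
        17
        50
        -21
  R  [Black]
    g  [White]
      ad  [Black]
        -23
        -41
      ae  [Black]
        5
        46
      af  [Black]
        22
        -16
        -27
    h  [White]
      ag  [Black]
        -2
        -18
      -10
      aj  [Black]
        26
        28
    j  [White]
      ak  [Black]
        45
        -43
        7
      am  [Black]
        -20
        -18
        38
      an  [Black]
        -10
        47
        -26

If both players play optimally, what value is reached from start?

k (Black): min(-32, 50) = -32
m (Black): min(23, -44, 6) = -44
a (White): max(-32, -44) = -32
p (Black): min(23, 43) = 23
q (Black): min(-39, -45) = -45
b (White): max(34, 23, -45) = 34
r (Black): min(-22, -18, 12, 27) = -22
t (Black): min(-43, -41) = -43
u (Black): min(-27, -38) = -38
c (White): max(-22, 1, -43, -38) = 1
P (Black): min(-32, 34, 1) = -32
v (Black): min(-3, 22, 34) = -3
w (Black): min(-9, 27, 42) = -9
d (White): max(-3, -9) = -3
x (Black): min(6, -7, 44, 31) = -7
y (Black): min(25, 17, 14) = 14
z (Black): min(-45, -6) = -45
aa (Black): min(-28, 15) = -28
e (White): max(-7, 14, -45, -28) = 14
ab (Black): min(-18, -7) = -18
ac (Black): min(17, 50, -21) = -21
f (White): max(-18, -21) = -18
Q (Black): min(-3, 14, -18) = -18
ad (Black): min(-23, -41) = -41
ae (Black): min(5, 46) = 5
af (Black): min(22, -16, -27) = -27
g (White): max(-41, 5, -27) = 5
ag (Black): min(-2, -18) = -18
aj (Black): min(26, 28) = 26
h (White): max(-18, -10, 26) = 26
ak (Black): min(45, -43, 7) = -43
am (Black): min(-20, -18, 38) = -20
an (Black): min(-10, 47, -26) = -26
j (White): max(-43, -20, -26) = -20
R (Black): min(5, 26, -20) = -20
start (White): max(-32, -18, -20) = -18

-18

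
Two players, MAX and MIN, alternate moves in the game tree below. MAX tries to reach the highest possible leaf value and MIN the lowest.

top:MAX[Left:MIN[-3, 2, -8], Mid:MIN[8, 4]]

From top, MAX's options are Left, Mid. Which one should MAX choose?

Left (MIN): min(-3, 2, -8) = -8
Mid (MIN): min(8, 4) = 4
top (MAX): max(-8, 4) = 4
MAX at top wants the highest of {Left=-8, Mid=4}, so chooses Mid.

Mid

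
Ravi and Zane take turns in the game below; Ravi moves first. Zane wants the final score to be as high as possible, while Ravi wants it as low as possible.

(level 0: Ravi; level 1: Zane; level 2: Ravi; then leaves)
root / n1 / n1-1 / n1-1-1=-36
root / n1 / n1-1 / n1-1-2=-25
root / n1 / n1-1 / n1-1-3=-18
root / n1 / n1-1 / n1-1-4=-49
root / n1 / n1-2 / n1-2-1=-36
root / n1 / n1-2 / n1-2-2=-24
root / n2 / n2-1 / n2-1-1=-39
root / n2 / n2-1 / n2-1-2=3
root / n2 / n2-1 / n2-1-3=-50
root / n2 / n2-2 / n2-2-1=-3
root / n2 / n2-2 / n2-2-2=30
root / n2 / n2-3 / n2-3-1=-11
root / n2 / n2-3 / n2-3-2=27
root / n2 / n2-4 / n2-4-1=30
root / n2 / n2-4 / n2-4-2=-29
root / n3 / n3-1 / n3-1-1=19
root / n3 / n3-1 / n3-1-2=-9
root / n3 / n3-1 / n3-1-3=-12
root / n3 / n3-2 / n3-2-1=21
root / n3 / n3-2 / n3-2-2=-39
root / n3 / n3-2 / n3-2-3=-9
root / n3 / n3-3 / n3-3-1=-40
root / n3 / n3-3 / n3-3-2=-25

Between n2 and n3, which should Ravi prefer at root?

n2-1 (Ravi): min(-39, 3, -50) = -50
n2-2 (Ravi): min(-3, 30) = -3
n2-3 (Ravi): min(-11, 27) = -11
n2-4 (Ravi): min(30, -29) = -29
n2 (Zane): max(-50, -3, -11, -29) = -3
n3-1 (Ravi): min(19, -9, -12) = -12
n3-2 (Ravi): min(21, -39, -9) = -39
n3-3 (Ravi): min(-40, -25) = -40
n3 (Zane): max(-12, -39, -40) = -12
Ravi prefers the lower value; n2=-3, n3=-12. n3 is better since -12 < -3.

n3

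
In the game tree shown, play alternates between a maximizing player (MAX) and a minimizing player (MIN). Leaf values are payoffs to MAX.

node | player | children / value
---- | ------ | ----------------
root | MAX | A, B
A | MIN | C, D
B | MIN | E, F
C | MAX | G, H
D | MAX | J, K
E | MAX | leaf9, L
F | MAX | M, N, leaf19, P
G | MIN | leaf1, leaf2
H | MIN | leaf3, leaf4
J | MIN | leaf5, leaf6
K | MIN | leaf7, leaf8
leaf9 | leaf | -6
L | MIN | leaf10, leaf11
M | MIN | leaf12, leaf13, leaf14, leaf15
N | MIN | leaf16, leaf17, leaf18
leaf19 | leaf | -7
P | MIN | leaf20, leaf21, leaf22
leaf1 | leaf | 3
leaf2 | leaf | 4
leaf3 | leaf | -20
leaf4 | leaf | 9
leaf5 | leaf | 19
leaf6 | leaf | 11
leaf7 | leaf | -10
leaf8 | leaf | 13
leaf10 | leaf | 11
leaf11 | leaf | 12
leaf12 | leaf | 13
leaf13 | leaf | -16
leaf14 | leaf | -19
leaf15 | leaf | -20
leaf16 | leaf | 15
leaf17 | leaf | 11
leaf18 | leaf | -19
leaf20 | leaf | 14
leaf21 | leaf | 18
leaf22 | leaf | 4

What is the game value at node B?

L (MIN): min(11, 12) = 11
E (MAX): max(-6, 11) = 11
M (MIN): min(13, -16, -19, -20) = -20
N (MIN): min(15, 11, -19) = -19
P (MIN): min(14, 18, 4) = 4
F (MAX): max(-20, -19, -7, 4) = 4
B (MIN): min(11, 4) = 4

4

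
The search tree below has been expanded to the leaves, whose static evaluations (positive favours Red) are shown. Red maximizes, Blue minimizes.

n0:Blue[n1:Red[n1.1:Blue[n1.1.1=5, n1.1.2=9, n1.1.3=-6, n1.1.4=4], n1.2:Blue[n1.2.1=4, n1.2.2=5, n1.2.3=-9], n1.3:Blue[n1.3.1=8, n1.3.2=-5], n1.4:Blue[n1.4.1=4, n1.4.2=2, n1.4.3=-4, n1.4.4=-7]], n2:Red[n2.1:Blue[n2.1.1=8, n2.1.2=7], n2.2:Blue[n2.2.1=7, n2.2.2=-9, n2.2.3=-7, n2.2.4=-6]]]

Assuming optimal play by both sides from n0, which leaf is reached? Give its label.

n1.3.2

n1.1 (Blue): min(5, 9, -6, 4) = -6
n1.2 (Blue): min(4, 5, -9) = -9
n1.3 (Blue): min(8, -5) = -5
n1.4 (Blue): min(4, 2, -4, -7) = -7
n1 (Red): max(-6, -9, -5, -7) = -5
n2.1 (Blue): min(8, 7) = 7
n2.2 (Blue): min(7, -9, -7, -6) = -9
n2 (Red): max(7, -9) = 7
n0 (Blue): min(-5, 7) = -5
At n0, Blue picks n1 (lowest: -5).
At n1, Red picks n1.3 (highest: -5).
At n1.3, Blue picks n1.3.2 (lowest: -5).
Terminal value -5.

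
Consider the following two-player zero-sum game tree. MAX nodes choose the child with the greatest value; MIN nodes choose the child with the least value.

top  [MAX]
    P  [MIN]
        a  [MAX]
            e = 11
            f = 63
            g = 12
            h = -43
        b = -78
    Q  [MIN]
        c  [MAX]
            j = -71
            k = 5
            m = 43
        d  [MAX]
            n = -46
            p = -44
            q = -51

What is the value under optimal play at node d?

-44

d (MAX): max(-46, -44, -51) = -44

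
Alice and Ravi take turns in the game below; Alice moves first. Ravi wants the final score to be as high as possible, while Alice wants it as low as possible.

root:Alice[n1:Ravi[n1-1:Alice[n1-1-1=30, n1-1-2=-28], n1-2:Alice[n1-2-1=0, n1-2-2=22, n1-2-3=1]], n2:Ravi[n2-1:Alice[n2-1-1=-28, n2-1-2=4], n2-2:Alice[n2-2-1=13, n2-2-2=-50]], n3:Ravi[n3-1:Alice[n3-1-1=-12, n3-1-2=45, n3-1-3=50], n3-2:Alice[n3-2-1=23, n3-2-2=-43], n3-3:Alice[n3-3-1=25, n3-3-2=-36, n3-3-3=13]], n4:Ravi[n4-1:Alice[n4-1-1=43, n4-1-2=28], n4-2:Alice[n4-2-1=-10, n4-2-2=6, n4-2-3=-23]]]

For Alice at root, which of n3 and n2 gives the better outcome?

n3-1 (Alice): min(-12, 45, 50) = -12
n3-2 (Alice): min(23, -43) = -43
n3-3 (Alice): min(25, -36, 13) = -36
n3 (Ravi): max(-12, -43, -36) = -12
n2-1 (Alice): min(-28, 4) = -28
n2-2 (Alice): min(13, -50) = -50
n2 (Ravi): max(-28, -50) = -28
Alice prefers the lower value; n3=-12, n2=-28. n2 is better since -28 < -12.

n2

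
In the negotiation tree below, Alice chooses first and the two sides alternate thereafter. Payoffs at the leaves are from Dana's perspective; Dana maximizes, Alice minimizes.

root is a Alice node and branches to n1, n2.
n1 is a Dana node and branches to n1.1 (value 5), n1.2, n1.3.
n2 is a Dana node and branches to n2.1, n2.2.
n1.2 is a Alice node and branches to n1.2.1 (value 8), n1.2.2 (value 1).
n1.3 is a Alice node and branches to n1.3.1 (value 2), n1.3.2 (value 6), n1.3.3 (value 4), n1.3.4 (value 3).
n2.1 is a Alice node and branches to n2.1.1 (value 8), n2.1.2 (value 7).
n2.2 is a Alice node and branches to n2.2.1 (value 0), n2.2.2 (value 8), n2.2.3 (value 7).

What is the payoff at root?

5

n1.2 (Alice): min(8, 1) = 1
n1.3 (Alice): min(2, 6, 4, 3) = 2
n1 (Dana): max(5, 1, 2) = 5
n2.1 (Alice): min(8, 7) = 7
n2.2 (Alice): min(0, 8, 7) = 0
n2 (Dana): max(7, 0) = 7
root (Alice): min(5, 7) = 5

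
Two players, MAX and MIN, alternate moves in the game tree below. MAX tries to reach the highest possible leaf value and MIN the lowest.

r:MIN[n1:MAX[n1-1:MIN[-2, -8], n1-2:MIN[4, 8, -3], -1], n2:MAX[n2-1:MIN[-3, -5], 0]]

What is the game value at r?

-1

n1-1 (MIN): min(-2, -8) = -8
n1-2 (MIN): min(4, 8, -3) = -3
n1 (MAX): max(-8, -3, -1) = -1
n2-1 (MIN): min(-3, -5) = -5
n2 (MAX): max(-5, 0) = 0
r (MIN): min(-1, 0) = -1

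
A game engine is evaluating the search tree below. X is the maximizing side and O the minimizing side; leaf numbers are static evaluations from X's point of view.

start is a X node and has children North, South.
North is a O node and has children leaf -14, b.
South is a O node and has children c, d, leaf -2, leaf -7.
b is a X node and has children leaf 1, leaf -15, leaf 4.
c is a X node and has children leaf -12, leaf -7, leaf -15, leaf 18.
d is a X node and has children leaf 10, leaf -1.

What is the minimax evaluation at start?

-7

b (X): max(1, -15, 4) = 4
North (O): min(-14, 4) = -14
c (X): max(-12, -7, -15, 18) = 18
d (X): max(10, -1) = 10
South (O): min(18, 10, -2, -7) = -7
start (X): max(-14, -7) = -7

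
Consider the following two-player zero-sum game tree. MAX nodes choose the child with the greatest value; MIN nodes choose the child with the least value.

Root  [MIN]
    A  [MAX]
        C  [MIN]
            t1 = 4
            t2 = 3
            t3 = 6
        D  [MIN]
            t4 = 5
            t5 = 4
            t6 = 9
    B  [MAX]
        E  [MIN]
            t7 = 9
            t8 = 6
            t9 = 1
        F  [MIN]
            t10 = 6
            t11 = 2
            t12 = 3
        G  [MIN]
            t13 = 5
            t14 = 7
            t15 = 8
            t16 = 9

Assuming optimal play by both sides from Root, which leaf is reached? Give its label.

C (MIN): min(4, 3, 6) = 3
D (MIN): min(5, 4, 9) = 4
A (MAX): max(3, 4) = 4
E (MIN): min(9, 6, 1) = 1
F (MIN): min(6, 2, 3) = 2
G (MIN): min(5, 7, 8, 9) = 5
B (MAX): max(1, 2, 5) = 5
Root (MIN): min(4, 5) = 4
At Root, MIN picks A (lowest: 4).
At A, MAX picks D (highest: 4).
At D, MIN picks t5 (lowest: 4).
Terminal value 4.

t5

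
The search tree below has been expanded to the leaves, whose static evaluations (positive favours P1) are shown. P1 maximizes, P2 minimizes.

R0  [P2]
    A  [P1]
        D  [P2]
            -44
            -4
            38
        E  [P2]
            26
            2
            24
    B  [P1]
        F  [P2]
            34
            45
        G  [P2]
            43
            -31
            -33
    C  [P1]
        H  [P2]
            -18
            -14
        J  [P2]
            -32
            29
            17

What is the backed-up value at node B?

F (P2): min(34, 45) = 34
G (P2): min(43, -31, -33) = -33
B (P1): max(34, -33) = 34

34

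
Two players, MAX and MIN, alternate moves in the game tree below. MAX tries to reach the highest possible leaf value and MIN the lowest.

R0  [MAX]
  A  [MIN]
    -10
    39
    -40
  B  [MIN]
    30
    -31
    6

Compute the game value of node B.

B (MIN): min(30, -31, 6) = -31

-31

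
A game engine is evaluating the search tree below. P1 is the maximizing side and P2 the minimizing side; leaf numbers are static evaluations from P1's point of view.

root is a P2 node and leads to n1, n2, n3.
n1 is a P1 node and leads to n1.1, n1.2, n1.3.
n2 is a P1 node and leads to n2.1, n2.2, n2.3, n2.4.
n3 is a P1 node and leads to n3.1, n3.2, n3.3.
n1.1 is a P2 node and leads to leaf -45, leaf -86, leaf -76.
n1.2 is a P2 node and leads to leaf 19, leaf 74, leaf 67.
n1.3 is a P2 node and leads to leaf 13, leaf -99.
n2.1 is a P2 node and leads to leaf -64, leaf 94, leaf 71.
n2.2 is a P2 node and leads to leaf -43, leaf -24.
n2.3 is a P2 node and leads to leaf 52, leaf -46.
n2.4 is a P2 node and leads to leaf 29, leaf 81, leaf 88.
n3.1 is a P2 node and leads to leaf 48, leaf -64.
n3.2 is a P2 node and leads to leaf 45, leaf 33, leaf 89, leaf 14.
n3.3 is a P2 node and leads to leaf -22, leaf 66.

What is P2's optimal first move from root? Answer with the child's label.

n3

n1.1 (P2): min(-45, -86, -76) = -86
n1.2 (P2): min(19, 74, 67) = 19
n1.3 (P2): min(13, -99) = -99
n1 (P1): max(-86, 19, -99) = 19
n2.1 (P2): min(-64, 94, 71) = -64
n2.2 (P2): min(-43, -24) = -43
n2.3 (P2): min(52, -46) = -46
n2.4 (P2): min(29, 81, 88) = 29
n2 (P1): max(-64, -43, -46, 29) = 29
n3.1 (P2): min(48, -64) = -64
n3.2 (P2): min(45, 33, 89, 14) = 14
n3.3 (P2): min(-22, 66) = -22
n3 (P1): max(-64, 14, -22) = 14
root (P2): min(19, 29, 14) = 14
P2 at root wants the lowest of {n1=19, n2=29, n3=14}, so chooses n3.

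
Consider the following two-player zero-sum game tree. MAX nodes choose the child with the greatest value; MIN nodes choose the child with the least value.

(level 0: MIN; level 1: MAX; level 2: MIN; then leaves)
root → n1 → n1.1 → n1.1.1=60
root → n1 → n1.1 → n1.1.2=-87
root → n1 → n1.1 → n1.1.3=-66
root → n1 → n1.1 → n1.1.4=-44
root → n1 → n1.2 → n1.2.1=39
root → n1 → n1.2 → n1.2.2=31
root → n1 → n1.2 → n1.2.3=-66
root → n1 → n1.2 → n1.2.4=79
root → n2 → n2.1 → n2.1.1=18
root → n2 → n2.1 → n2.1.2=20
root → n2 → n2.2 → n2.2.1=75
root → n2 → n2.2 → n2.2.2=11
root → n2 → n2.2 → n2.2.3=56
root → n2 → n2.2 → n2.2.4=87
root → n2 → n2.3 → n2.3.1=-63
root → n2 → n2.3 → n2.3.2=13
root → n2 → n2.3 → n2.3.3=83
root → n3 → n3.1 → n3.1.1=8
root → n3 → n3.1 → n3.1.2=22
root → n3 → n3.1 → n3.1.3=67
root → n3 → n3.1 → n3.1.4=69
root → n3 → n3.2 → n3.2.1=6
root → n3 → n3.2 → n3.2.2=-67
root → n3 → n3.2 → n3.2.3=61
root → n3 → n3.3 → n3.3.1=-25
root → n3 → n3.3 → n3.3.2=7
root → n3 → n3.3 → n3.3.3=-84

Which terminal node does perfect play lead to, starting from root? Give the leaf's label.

n1.2.3

n1.1 (MIN): min(60, -87, -66, -44) = -87
n1.2 (MIN): min(39, 31, -66, 79) = -66
n1 (MAX): max(-87, -66) = -66
n2.1 (MIN): min(18, 20) = 18
n2.2 (MIN): min(75, 11, 56, 87) = 11
n2.3 (MIN): min(-63, 13, 83) = -63
n2 (MAX): max(18, 11, -63) = 18
n3.1 (MIN): min(8, 22, 67, 69) = 8
n3.2 (MIN): min(6, -67, 61) = -67
n3.3 (MIN): min(-25, 7, -84) = -84
n3 (MAX): max(8, -67, -84) = 8
root (MIN): min(-66, 18, 8) = -66
At root, MIN picks n1 (lowest: -66).
At n1, MAX picks n1.2 (highest: -66).
At n1.2, MIN picks n1.2.3 (lowest: -66).
Terminal value -66.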